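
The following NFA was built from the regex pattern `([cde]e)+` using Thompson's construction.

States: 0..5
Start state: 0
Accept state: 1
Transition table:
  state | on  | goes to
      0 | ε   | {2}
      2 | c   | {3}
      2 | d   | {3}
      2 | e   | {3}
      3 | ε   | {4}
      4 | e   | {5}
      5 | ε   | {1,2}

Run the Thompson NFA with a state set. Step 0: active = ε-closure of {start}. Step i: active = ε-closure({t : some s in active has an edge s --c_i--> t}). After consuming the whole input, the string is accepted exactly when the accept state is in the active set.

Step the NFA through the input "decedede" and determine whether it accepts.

Answer: ACCEPT

Trace:
start: ε-closure({0}) = {0,2}
'd' @ 1: {3,4}
'e' @ 2: {1,2,5}  ✓accept
'c' @ 3: {3,4}
'e' @ 4: {1,2,5}  ✓accept
'd' @ 5: {3,4}
'e' @ 6: {1,2,5}  ✓accept
'd' @ 7: {3,4}
'e' @ 8: {1,2,5}  ✓accept
after full input: {1,2,5}  (accept=1 in)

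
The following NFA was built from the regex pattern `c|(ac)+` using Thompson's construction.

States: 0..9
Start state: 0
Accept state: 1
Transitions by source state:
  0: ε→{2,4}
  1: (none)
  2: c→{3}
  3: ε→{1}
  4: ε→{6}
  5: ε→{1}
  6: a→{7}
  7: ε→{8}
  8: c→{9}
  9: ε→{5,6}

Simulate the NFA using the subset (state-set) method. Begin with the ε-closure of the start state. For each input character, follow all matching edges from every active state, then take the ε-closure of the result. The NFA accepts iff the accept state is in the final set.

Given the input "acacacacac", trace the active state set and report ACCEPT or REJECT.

S₀ = ε-closure({0}) = {0,2,4,6}
'a' @ 1: {7,8}
'c' @ 2: {1,5,6,9}  (accept∈set)
'a' @ 3: {7,8}
'c' @ 4: {1,5,6,9}  (accept∈set)
'a' @ 5: {7,8}
'c' @ 6: {1,5,6,9}  (accept∈set)
'a' @ 7: {7,8}
'c' @ 8: {1,5,6,9}  (accept∈set)
'a' @ 9: {7,8}
'c' @ 10: {1,5,6,9}  (accept∈set)
final: {1,5,6,9}; accept 1 in set

Answer: ACCEPT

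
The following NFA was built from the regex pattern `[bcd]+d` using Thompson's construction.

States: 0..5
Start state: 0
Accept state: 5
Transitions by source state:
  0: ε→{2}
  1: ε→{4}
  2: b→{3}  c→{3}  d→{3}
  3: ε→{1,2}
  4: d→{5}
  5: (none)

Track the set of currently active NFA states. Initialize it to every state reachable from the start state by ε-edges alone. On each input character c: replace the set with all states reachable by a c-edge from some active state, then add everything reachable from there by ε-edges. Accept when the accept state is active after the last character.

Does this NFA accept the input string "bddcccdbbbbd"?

start: ε-closure({0}) = {0,2}
'b' @ 1: {1,2,3,4}
'd' @ 2: {1,2,3,4,5}  ✓accept
'd' @ 3: {1,2,3,4,5}  ✓accept
'c' @ 4: {1,2,3,4}
'c' @ 5: {1,2,3,4}
'c' @ 6: {1,2,3,4}
'd' @ 7: {1,2,3,4,5}  ✓accept
'b' @ 8: {1,2,3,4}
'b' @ 9: {1,2,3,4}
'b' @ 10: {1,2,3,4}
'b' @ 11: {1,2,3,4}
'd' @ 12: {1,2,3,4,5}  ✓accept
final: {1,2,3,4,5}; accept 5 in set

Answer: ACCEPT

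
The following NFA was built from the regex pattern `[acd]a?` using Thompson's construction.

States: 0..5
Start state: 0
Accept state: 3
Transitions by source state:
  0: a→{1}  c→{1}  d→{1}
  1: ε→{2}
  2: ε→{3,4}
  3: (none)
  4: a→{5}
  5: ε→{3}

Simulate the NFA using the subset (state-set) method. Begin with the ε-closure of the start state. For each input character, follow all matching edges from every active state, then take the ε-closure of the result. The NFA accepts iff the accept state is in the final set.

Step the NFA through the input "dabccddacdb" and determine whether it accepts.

Answer: REJECT

Steps:
S₀ = ε-closure({0}) = {0}
'd' @ 1: {1,2,3,4}  [accepting]
'a' @ 2: {3,5}  [accepting]
'b' @ 3: {}  — no active states
rest 'ccddacdb' ignored (set empty)
end set {} — state 3 not in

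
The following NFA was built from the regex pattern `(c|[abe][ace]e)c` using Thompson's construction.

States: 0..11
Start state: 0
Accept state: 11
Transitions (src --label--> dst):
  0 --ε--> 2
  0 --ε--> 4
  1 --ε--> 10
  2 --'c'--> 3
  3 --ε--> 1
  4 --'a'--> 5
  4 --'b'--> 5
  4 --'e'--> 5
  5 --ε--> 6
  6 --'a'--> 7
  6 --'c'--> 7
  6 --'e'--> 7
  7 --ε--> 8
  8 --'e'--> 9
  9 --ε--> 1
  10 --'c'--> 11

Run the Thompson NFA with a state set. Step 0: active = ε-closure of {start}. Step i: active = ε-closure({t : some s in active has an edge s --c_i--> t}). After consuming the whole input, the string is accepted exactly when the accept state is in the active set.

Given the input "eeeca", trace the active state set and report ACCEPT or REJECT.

initial (ε-close {0}): {0,2,4}
'e' @ 1: {5,6}
'e' @ 2: {7,8}
'e' @ 3: {1,9,10}
'c' @ 4: {11}  (accept∈set)
'a' @ 5: {}  — no active states
final: {}; accept 11 not in set

Answer: REJECT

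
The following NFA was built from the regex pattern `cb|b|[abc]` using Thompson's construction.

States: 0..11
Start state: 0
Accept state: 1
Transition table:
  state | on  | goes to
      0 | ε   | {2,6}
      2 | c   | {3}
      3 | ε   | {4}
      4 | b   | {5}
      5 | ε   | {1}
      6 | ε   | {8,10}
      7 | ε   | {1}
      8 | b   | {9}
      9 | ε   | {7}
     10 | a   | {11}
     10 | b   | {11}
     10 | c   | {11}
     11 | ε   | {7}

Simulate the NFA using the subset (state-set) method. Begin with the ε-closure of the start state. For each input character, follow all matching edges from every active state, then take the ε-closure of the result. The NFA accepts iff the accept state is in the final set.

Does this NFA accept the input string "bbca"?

Answer: REJECT

Trace:
initial (ε-close {0}): {0,2,6,8,10}
'b' @ 1: {1,7,9,11}  (accept∈set)
'b' @ 2: {}  — no active states
rest 'ca' ignored (set empty)
after full input: {}  (accept=1 not in)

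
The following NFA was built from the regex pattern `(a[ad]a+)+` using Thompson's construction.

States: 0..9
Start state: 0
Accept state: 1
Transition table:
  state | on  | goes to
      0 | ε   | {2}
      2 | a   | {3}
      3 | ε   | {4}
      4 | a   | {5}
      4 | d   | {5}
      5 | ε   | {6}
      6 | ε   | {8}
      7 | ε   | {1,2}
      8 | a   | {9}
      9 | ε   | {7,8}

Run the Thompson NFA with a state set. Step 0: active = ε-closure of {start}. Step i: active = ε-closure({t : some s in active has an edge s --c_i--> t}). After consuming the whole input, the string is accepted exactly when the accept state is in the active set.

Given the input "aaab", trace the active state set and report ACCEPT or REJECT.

initial (ε-close {0}): {0,2}
'a' @ 1: {3,4}
'a' @ 2: {5,6,8}
'a' @ 3: {1,2,7,8,9}  (accept∈set)
'b' @ 4: {}  — no active states
after full input: {}  (accept=1 not in)

Answer: REJECT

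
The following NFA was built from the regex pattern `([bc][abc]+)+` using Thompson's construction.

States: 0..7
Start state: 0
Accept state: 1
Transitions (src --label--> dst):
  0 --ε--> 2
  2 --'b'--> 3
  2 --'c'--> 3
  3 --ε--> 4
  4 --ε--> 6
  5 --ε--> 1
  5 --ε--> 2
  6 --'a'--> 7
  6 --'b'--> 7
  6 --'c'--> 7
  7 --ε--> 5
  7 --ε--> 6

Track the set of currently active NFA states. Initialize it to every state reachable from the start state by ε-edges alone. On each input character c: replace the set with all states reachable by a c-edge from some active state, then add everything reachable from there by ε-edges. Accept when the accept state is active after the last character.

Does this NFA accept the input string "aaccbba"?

Answer: REJECT

Trace:
start: ε-closure({0}) = {0,2}
'a' @ 1: {}  — state set empty
rest 'accbba' ignored (set empty)
after full input: {}  (accept=1 not in)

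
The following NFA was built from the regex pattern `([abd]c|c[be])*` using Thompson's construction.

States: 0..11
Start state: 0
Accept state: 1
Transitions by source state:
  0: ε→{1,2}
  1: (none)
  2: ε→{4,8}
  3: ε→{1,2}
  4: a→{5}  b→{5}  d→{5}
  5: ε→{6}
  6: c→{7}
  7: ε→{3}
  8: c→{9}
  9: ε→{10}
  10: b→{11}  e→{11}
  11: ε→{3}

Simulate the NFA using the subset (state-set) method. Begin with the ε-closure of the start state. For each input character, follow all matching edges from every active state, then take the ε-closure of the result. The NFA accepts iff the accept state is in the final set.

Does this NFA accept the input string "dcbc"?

Answer: ACCEPT

Steps:
start: ε-closure({0}) = {0,1,2,4,8}
'd' @ 1: {5,6}
'c' @ 2: {1,2,3,4,7,8}  (accept∈set)
'b' @ 3: {5,6}
'c' @ 4: {1,2,3,4,7,8}  (accept∈set)
final: {1,2,3,4,7,8}; accept 1 in set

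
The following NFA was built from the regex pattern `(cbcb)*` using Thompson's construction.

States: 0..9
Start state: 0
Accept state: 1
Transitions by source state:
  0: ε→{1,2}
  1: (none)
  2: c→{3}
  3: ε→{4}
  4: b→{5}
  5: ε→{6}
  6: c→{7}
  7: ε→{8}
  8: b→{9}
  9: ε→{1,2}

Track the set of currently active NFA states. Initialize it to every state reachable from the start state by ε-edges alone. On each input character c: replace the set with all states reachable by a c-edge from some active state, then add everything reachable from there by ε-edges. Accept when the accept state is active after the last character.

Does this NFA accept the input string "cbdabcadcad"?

initial (ε-close {0}): {0,1,2}
'c' @ 1: {3,4}
'b' @ 2: {5,6}
'd' @ 3: {}  — dead — no transitions
rest 'abcadcad' ignored (set empty)
end set {} — state 1 not in

Answer: REJECT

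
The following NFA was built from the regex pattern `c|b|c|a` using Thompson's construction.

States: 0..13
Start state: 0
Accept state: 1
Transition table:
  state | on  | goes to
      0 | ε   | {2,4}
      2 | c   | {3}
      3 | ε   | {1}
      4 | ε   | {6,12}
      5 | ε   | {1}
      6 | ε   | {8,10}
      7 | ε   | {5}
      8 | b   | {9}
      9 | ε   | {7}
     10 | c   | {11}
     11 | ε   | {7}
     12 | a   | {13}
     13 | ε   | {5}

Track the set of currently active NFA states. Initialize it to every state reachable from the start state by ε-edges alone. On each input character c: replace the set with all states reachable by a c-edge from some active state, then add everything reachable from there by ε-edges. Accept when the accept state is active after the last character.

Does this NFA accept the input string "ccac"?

Answer: REJECT

Derivation:
start: ε-closure({0}) = {0,2,4,6,8,10,12}
'c' @ 1: {1,3,5,7,11}  ✓accept
'c' @ 2: {}  — dead — no transitions
rest 'ac' ignored (set empty)
after full input: {}  (accept=1 not in)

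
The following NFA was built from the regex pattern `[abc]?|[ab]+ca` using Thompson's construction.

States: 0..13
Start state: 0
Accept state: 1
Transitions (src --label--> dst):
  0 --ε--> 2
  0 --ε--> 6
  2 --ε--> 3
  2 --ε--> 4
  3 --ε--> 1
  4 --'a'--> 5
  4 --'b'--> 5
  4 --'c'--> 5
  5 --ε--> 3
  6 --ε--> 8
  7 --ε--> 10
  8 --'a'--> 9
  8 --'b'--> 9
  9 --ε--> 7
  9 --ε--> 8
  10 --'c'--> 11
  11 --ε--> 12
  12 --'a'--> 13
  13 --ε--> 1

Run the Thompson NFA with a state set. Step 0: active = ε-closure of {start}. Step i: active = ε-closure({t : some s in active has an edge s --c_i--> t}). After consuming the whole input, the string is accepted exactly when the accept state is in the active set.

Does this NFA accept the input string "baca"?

initial (ε-close {0}): {0,1,2,3,4,6,8}
'b' @ 1: {1,3,5,7,8,9,10}  (accept∈set)
'a' @ 2: {7,8,9,10}
'c' @ 3: {11,12}
'a' @ 4: {1,13}  (accept∈set)
after full input: {1,13}  (accept=1 in)

Answer: ACCEPT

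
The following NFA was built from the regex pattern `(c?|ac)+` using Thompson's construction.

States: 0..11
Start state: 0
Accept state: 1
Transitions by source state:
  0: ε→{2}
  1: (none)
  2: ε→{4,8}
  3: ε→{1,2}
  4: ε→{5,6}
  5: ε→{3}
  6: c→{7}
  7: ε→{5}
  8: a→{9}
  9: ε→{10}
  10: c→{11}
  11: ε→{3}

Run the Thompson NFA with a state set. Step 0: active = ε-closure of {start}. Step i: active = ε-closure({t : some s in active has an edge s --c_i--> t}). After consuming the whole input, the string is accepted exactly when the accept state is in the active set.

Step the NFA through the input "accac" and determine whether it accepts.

start: ε-closure({0}) = {0,1,2,3,4,5,6,8}
'a' @ 1: {9,10}
'c' @ 2: {1,2,3,4,5,6,8,11}  [accepting]
'c' @ 3: {1,2,3,4,5,6,7,8}  [accepting]
'a' @ 4: {9,10}
'c' @ 5: {1,2,3,4,5,6,8,11}  [accepting]
after full input: {1,2,3,4,5,6,8,11}  (accept=1 in)

Answer: ACCEPT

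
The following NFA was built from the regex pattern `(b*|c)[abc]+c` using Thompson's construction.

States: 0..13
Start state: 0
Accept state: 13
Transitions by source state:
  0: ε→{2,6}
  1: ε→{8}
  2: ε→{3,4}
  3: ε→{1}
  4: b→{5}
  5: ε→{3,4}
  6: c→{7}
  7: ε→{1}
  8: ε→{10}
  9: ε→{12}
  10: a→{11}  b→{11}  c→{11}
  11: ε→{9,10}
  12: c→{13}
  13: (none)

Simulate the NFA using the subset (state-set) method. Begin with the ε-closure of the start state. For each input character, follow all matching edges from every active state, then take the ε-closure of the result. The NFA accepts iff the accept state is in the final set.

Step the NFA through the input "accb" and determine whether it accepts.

S₀ = ε-closure({0}) = {0,1,2,3,4,6,8,10}
'a' @ 1: {9,10,11,12}
'c' @ 2: {9,10,11,12,13}  [accepting]
'c' @ 3: {9,10,11,12,13}  [accepting]
'b' @ 4: {9,10,11,12}
end set {9,10,11,12} — state 13 not in

Answer: REJECT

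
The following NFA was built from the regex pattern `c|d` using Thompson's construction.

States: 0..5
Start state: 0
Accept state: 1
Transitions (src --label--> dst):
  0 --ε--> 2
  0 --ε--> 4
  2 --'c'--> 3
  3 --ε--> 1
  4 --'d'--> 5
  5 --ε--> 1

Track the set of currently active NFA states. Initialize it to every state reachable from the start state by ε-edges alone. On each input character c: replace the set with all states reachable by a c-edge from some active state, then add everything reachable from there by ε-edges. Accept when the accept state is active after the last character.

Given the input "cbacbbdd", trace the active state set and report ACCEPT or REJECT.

S₀ = ε-closure({0}) = {0,2,4}
'c' @ 1: {1,3}  (accept∈set)
'b' @ 2: {}  — dead — no transitions
rest 'acbbdd' ignored (set empty)
final: {}; accept 1 not in set

Answer: REJECT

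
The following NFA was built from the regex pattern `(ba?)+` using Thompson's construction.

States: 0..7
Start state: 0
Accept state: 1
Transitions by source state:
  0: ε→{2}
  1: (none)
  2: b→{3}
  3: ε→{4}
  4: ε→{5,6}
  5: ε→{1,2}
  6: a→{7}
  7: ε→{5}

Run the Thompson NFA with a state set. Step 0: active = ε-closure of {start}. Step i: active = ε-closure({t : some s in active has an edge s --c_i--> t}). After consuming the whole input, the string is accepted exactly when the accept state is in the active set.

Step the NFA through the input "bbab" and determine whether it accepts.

Answer: ACCEPT

Steps:
S₀ = ε-closure({0}) = {0,2}
'b' @ 1: {1,2,3,4,5,6}  [accepting]
'b' @ 2: {1,2,3,4,5,6}  [accepting]
'a' @ 3: {1,2,5,7}  [accepting]
'b' @ 4: {1,2,3,4,5,6}  [accepting]
end set {1,2,3,4,5,6} — state 1 in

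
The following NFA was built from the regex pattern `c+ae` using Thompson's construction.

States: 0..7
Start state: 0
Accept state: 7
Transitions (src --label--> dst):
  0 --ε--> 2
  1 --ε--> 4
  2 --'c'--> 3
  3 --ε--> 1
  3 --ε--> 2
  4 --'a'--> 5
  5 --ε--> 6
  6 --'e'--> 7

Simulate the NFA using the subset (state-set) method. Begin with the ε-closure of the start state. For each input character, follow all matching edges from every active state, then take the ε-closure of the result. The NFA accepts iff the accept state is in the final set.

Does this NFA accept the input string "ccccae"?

Answer: ACCEPT

Derivation:
initial (ε-close {0}): {0,2}
'c' @ 1: {1,2,3,4}
'c' @ 2: {1,2,3,4}
'c' @ 3: {1,2,3,4}
'c' @ 4: {1,2,3,4}
'a' @ 5: {5,6}
'e' @ 6: {7}  (accept∈set)
after full input: {7}  (accept=7 in)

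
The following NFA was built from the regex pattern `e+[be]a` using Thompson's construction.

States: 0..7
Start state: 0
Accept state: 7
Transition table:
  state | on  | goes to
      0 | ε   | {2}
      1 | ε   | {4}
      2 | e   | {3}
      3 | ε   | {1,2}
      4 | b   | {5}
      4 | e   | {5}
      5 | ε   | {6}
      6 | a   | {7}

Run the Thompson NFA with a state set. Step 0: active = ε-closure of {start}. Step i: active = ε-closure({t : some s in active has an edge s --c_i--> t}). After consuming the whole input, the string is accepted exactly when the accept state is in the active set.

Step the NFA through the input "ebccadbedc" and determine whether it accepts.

initial (ε-close {0}): {0,2}
'e' @ 1: {1,2,3,4}
'b' @ 2: {5,6}
'c' @ 3: {}  — state set empty
rest 'cadbedc' ignored (set empty)
after full input: {}  (accept=7 not in)

Answer: REJECT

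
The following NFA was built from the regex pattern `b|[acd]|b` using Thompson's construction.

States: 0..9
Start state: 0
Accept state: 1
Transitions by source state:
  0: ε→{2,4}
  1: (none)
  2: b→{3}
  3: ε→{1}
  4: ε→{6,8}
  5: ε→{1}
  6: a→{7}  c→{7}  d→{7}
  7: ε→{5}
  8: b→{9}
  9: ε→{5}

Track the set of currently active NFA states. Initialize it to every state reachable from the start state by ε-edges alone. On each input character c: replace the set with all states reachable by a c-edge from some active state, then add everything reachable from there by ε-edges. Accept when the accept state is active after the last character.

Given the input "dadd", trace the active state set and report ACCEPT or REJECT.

Answer: REJECT

Derivation:
initial (ε-close {0}): {0,2,4,6,8}
'd' @ 1: {1,5,7}  [accepting]
'a' @ 2: {}  — no active states
rest 'dd' ignored (set empty)
end set {} — state 1 not in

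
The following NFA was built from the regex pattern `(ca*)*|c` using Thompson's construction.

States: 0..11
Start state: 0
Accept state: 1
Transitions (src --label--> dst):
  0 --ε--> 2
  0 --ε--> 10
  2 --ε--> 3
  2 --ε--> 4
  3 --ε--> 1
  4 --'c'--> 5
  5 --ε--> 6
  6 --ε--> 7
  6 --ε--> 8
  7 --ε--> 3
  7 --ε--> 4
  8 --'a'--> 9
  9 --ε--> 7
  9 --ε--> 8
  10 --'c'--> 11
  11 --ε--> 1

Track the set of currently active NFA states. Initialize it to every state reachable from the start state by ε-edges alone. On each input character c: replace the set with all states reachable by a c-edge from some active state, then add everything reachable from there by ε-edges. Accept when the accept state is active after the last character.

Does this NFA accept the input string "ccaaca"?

Answer: ACCEPT

Trace:
start: ε-closure({0}) = {0,1,2,3,4,10}
'c' @ 1: {1,3,4,5,6,7,8,11}  ✓accept
'c' @ 2: {1,3,4,5,6,7,8}  ✓accept
'a' @ 3: {1,3,4,7,8,9}  ✓accept
'a' @ 4: {1,3,4,7,8,9}  ✓accept
'c' @ 5: {1,3,4,5,6,7,8}  ✓accept
'a' @ 6: {1,3,4,7,8,9}  ✓accept
end set {1,3,4,7,8,9} — state 1 in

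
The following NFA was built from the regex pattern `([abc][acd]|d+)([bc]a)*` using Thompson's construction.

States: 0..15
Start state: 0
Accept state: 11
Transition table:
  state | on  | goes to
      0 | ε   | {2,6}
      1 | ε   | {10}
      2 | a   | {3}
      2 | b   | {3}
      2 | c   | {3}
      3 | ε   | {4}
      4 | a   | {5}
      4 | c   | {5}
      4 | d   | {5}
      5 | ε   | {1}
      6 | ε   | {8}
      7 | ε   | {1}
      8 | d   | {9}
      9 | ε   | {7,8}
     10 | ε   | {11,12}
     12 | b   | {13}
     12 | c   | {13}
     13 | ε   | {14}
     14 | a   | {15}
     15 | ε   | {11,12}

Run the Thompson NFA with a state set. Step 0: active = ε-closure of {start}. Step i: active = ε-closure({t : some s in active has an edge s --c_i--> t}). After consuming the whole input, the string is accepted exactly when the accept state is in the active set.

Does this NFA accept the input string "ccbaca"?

start: ε-closure({0}) = {0,2,6,8}
'c' @ 1: {3,4}
'c' @ 2: {1,5,10,11,12}  (accept∈set)
'b' @ 3: {13,14}
'a' @ 4: {11,12,15}  (accept∈set)
'c' @ 5: {13,14}
'a' @ 6: {11,12,15}  (accept∈set)
end set {11,12,15} — state 11 in

Answer: ACCEPT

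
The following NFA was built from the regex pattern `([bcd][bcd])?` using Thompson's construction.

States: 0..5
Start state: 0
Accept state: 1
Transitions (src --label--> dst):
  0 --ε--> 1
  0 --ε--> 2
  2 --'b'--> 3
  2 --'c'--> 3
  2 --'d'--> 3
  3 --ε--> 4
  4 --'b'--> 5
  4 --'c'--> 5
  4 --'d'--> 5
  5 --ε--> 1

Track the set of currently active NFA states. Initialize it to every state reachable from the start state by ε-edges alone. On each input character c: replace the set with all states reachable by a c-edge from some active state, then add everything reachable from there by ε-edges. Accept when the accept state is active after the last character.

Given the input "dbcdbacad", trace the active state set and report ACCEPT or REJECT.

Answer: REJECT

Steps:
start: ε-closure({0}) = {0,1,2}
'd' @ 1: {3,4}
'b' @ 2: {1,5}  [accepting]
'c' @ 3: {}  — dead — no transitions
rest 'dbacad' ignored (set empty)
end set {} — state 1 not in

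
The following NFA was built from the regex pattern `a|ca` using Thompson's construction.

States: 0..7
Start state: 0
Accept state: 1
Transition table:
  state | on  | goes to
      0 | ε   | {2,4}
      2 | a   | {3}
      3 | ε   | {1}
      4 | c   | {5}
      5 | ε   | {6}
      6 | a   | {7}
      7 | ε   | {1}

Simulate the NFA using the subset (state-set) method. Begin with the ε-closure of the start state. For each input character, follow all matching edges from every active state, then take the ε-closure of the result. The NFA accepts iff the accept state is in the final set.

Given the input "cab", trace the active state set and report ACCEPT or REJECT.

S₀ = ε-closure({0}) = {0,2,4}
'c' @ 1: {5,6}
'a' @ 2: {1,7}  (accept∈set)
'b' @ 3: {}  — no active states
final: {}; accept 1 not in set

Answer: REJECT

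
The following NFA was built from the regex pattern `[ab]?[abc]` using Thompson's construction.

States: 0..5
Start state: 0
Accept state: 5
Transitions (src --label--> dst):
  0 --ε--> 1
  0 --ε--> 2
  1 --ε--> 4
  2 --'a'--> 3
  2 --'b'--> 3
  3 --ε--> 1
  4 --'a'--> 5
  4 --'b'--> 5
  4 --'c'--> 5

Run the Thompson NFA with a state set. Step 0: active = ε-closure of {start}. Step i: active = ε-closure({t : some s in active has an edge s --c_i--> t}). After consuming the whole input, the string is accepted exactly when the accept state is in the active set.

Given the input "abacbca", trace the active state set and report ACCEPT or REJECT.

Answer: REJECT

Derivation:
S₀ = ε-closure({0}) = {0,1,2,4}
'a' @ 1: {1,3,4,5}  (accept∈set)
'b' @ 2: {5}  (accept∈set)
'a' @ 3: {}  — dead — no transitions
rest 'cbca' ignored (set empty)
end set {} — state 5 not in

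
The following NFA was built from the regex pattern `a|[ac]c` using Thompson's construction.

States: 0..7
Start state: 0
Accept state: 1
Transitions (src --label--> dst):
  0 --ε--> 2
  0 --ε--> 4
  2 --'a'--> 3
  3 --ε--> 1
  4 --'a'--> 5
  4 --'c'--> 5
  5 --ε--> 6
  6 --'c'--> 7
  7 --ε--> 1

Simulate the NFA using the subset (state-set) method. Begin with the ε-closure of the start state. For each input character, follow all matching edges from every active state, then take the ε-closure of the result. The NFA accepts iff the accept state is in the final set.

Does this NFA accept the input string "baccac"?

Answer: REJECT

Steps:
initial (ε-close {0}): {0,2,4}
'b' @ 1: {}  — state set empty
rest 'accac' ignored (set empty)
after full input: {}  (accept=1 not in)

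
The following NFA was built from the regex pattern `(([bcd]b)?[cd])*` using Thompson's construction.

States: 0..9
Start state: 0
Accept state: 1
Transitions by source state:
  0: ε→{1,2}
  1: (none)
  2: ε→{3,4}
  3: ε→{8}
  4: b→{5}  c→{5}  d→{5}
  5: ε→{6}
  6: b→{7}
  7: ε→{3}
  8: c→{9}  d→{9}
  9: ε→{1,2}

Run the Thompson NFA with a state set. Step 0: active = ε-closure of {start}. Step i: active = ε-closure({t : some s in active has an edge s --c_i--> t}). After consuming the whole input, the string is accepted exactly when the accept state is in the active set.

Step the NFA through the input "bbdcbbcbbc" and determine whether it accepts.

start: ε-closure({0}) = {0,1,2,3,4,8}
'b' @ 1: {5,6}
'b' @ 2: {3,7,8}
'd' @ 3: {1,2,3,4,8,9}  (accept∈set)
'c' @ 4: {1,2,3,4,5,6,8,9}  (accept∈set)
'b' @ 5: {3,5,6,7,8}
'b' @ 6: {3,7,8}
'c' @ 7: {1,2,3,4,8,9}  (accept∈set)
'b' @ 8: {5,6}
'b' @ 9: {3,7,8}
'c' @ 10: {1,2,3,4,8,9}  (accept∈set)
end set {1,2,3,4,8,9} — state 1 in

Answer: ACCEPT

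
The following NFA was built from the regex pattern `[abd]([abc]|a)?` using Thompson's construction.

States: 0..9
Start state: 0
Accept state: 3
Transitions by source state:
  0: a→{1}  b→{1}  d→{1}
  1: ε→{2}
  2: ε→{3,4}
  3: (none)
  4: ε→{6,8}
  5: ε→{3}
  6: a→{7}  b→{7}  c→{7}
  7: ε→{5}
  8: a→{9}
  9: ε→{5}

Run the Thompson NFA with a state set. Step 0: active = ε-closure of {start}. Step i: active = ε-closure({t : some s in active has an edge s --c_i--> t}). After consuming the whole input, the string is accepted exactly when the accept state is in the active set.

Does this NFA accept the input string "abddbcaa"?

start: ε-closure({0}) = {0}
'a' @ 1: {1,2,3,4,6,8}  ✓accept
'b' @ 2: {3,5,7}  ✓accept
'd' @ 3: {}  — state set empty
rest 'dbcaa' ignored (set empty)
end set {} — state 3 not in

Answer: REJECT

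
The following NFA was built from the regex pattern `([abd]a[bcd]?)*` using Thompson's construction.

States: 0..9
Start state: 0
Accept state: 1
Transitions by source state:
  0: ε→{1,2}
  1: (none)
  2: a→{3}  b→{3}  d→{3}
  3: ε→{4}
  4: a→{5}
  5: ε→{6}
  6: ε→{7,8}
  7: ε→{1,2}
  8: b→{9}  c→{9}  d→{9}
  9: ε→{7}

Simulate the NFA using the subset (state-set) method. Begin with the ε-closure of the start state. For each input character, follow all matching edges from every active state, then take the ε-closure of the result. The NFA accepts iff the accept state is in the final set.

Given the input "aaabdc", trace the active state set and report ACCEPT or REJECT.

Answer: REJECT

Derivation:
initial (ε-close {0}): {0,1,2}
'a' @ 1: {3,4}
'a' @ 2: {1,2,5,6,7,8}  [accepting]
'a' @ 3: {3,4}
'b' @ 4: {}  — state set empty
rest 'dc' ignored (set empty)
final: {}; accept 1 not in set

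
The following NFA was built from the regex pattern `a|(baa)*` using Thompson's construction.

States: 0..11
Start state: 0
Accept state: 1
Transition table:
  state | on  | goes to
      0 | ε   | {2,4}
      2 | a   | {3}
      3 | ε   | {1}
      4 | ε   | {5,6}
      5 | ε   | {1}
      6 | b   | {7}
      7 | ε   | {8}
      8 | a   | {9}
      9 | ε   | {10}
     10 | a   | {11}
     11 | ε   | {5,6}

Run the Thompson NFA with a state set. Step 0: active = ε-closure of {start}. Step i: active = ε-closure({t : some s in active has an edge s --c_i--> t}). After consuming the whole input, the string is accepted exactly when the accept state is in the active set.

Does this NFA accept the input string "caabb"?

Answer: REJECT

Trace:
initial (ε-close {0}): {0,1,2,4,5,6}
'c' @ 1: {}  — dead — no transitions
rest 'aabb' ignored (set empty)
end set {} — state 1 not in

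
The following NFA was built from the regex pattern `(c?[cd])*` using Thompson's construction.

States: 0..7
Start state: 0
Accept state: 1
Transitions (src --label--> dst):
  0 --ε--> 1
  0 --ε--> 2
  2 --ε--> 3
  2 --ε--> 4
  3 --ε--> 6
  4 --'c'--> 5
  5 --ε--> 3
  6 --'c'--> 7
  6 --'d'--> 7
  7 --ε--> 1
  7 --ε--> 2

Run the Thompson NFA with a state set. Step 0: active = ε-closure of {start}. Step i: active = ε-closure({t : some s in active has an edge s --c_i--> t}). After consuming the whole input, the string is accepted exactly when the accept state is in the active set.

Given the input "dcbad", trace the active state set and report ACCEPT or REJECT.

Answer: REJECT

Steps:
initial (ε-close {0}): {0,1,2,3,4,6}
'd' @ 1: {1,2,3,4,6,7}  (accept∈set)
'c' @ 2: {1,2,3,4,5,6,7}  (accept∈set)
'b' @ 3: {}  — state set empty
rest 'ad' ignored (set empty)
final: {}; accept 1 not in set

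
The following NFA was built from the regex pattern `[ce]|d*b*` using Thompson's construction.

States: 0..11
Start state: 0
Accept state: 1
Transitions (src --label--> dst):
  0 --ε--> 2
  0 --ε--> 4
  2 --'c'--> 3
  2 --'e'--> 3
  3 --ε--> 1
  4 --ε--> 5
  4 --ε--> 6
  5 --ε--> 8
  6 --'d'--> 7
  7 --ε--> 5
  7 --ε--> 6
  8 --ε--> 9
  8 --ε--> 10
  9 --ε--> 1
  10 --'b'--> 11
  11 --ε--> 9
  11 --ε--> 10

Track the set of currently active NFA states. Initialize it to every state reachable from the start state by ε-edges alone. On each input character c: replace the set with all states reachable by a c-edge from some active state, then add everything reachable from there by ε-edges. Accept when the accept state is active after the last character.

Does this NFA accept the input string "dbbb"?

Answer: ACCEPT

Steps:
start: ε-closure({0}) = {0,1,2,4,5,6,8,9,10}
'd' @ 1: {1,5,6,7,8,9,10}  (accept∈set)
'b' @ 2: {1,9,10,11}  (accept∈set)
'b' @ 3: {1,9,10,11}  (accept∈set)
'b' @ 4: {1,9,10,11}  (accept∈set)
final: {1,9,10,11}; accept 1 in set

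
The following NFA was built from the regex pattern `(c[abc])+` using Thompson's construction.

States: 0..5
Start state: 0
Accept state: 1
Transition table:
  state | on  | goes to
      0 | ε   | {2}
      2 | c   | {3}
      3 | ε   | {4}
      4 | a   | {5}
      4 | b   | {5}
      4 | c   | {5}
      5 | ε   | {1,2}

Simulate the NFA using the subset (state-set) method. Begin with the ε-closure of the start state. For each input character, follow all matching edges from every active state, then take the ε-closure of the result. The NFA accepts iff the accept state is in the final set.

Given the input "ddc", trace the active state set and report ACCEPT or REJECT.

Answer: REJECT

Steps:
start: ε-closure({0}) = {0,2}
'd' @ 1: {}  — no active states
rest 'dc' ignored (set empty)
final: {}; accept 1 not in set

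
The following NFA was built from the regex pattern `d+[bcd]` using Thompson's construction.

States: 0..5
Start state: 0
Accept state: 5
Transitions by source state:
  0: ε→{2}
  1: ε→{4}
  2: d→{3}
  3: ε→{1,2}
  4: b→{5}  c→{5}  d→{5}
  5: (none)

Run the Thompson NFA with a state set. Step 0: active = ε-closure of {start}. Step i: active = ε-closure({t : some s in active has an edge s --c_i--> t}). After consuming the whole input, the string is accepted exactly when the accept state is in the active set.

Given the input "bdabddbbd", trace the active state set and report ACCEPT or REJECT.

start: ε-closure({0}) = {0,2}
'b' @ 1: {}  — state set empty
rest 'dabddbbd' ignored (set empty)
final: {}; accept 5 not in set

Answer: REJECT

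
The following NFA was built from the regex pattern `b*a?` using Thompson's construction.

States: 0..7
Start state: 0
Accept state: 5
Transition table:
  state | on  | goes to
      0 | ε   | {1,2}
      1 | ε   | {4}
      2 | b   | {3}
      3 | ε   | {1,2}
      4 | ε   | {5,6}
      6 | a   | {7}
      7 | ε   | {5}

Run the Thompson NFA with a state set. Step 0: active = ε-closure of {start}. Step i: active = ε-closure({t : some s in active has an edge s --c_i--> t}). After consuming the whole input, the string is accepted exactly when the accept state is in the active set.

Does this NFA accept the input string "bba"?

S₀ = ε-closure({0}) = {0,1,2,4,5,6}
'b' @ 1: {1,2,3,4,5,6}  ✓accept
'b' @ 2: {1,2,3,4,5,6}  ✓accept
'a' @ 3: {5,7}  ✓accept
end set {5,7} — state 5 in

Answer: ACCEPT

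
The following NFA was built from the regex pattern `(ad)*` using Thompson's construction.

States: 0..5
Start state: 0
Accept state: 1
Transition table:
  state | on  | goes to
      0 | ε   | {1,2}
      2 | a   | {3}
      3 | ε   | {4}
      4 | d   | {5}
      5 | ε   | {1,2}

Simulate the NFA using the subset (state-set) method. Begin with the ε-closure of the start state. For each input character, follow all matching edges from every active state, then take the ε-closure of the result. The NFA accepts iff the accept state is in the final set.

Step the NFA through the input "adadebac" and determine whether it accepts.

Answer: REJECT

Steps:
start: ε-closure({0}) = {0,1,2}
'a' @ 1: {3,4}
'd' @ 2: {1,2,5}  ✓accept
'a' @ 3: {3,4}
'd' @ 4: {1,2,5}  ✓accept
'e' @ 5: {}  — dead — no transitions
rest 'bac' ignored (set empty)
end set {} — state 1 not in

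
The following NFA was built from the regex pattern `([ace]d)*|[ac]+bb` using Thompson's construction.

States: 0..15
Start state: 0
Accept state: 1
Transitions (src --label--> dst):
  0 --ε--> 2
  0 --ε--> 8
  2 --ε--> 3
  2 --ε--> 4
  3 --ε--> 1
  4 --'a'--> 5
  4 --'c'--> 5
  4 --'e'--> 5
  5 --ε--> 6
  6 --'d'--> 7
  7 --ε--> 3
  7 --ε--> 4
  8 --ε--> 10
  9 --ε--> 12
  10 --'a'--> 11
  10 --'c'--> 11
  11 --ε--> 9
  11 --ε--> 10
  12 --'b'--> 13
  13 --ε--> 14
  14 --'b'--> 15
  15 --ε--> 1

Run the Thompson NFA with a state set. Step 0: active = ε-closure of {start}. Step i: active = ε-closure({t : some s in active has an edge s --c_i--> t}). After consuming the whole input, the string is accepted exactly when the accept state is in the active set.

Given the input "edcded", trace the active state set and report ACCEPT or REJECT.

initial (ε-close {0}): {0,1,2,3,4,8,10}
'e' @ 1: {5,6}
'd' @ 2: {1,3,4,7}  [accepting]
'c' @ 3: {5,6}
'd' @ 4: {1,3,4,7}  [accepting]
'e' @ 5: {5,6}
'd' @ 6: {1,3,4,7}  [accepting]
end set {1,3,4,7} — state 1 in

Answer: ACCEPT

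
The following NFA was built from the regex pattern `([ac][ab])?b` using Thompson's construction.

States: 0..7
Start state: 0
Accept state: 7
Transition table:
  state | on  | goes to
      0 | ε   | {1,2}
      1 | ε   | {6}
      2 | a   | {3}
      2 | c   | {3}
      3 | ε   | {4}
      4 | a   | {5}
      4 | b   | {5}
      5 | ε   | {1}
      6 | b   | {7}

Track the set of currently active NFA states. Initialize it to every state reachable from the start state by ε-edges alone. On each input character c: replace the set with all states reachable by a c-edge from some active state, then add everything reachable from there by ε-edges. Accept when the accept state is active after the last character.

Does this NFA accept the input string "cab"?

Answer: ACCEPT

Trace:
S₀ = ε-closure({0}) = {0,1,2,6}
'c' @ 1: {3,4}
'a' @ 2: {1,5,6}
'b' @ 3: {7}  (accept∈set)
end set {7} — state 7 in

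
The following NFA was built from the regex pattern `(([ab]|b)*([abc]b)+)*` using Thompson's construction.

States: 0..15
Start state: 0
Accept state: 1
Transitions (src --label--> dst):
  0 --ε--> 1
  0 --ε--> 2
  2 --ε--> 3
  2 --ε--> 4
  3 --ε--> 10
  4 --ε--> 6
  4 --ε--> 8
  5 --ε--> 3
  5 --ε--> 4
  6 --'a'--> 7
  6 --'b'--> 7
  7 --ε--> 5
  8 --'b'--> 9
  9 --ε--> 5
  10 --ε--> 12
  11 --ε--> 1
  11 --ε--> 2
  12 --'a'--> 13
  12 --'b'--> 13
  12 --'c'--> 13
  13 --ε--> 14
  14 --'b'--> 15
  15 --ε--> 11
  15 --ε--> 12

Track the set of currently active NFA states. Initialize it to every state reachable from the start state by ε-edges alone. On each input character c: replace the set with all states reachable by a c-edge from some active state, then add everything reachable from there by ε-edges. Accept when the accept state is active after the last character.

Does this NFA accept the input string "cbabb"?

start: ε-closure({0}) = {0,1,2,3,4,6,8,10,12}
'c' @ 1: {13,14}
'b' @ 2: {1,2,3,4,6,8,10,11,12,15}  (accept∈set)
'a' @ 3: {3,4,5,6,7,8,10,12,13,14}
'b' @ 4: {1,2,3,4,5,6,7,8,9,10,11,12,13,14,15}  (accept∈set)
'b' @ 5: {1,2,3,4,5,6,7,8,9,10,11,12,13,14,15}  (accept∈set)
final: {1,2,3,4,5,6,7,8,9,10,11,12,13,14,15}; accept 1 in set

Answer: ACCEPT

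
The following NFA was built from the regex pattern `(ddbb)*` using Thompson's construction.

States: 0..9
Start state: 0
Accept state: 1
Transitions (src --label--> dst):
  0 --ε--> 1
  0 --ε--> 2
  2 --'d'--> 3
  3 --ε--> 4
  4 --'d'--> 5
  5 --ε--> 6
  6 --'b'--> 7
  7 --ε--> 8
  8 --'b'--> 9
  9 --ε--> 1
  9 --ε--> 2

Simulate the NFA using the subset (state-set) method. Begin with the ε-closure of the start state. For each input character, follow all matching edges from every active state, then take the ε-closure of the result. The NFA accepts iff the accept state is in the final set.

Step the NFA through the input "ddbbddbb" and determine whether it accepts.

initial (ε-close {0}): {0,1,2}
'd' @ 1: {3,4}
'd' @ 2: {5,6}
'b' @ 3: {7,8}
'b' @ 4: {1,2,9}  ✓accept
'd' @ 5: {3,4}
'd' @ 6: {5,6}
'b' @ 7: {7,8}
'b' @ 8: {1,2,9}  ✓accept
after full input: {1,2,9}  (accept=1 in)

Answer: ACCEPT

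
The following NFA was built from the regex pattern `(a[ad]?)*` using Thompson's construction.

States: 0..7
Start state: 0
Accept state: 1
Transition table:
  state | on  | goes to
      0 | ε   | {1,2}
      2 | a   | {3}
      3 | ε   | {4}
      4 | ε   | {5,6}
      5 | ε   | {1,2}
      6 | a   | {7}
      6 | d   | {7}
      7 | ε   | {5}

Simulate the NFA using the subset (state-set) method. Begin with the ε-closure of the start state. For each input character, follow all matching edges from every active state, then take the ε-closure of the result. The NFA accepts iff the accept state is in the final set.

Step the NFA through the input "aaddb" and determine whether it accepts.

initial (ε-close {0}): {0,1,2}
'a' @ 1: {1,2,3,4,5,6}  [accepting]
'a' @ 2: {1,2,3,4,5,6,7}  [accepting]
'd' @ 3: {1,2,5,7}  [accepting]
'd' @ 4: {}  — no active states
rest 'b' ignored (set empty)
final: {}; accept 1 not in set

Answer: REJECT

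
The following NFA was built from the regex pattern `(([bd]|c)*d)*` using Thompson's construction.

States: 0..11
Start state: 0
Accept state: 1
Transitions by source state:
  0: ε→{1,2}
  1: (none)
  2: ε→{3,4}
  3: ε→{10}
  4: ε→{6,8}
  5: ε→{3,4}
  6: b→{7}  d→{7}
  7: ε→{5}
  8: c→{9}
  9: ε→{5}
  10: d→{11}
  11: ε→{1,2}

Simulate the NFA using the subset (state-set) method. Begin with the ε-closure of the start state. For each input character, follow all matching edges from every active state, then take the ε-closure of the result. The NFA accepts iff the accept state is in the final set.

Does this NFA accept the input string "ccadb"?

S₀ = ε-closure({0}) = {0,1,2,3,4,6,8,10}
'c' @ 1: {3,4,5,6,8,9,10}
'c' @ 2: {3,4,5,6,8,9,10}
'a' @ 3: {}  — state set empty
rest 'db' ignored (set empty)
end set {} — state 1 not in

Answer: REJECT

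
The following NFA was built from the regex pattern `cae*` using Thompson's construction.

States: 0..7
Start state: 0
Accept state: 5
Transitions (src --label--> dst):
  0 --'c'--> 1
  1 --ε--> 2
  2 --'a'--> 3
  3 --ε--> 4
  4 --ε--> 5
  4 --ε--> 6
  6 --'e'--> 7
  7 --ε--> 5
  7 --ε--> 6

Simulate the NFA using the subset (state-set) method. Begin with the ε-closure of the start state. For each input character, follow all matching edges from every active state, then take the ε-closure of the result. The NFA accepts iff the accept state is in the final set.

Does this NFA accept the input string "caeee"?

Answer: ACCEPT

Derivation:
S₀ = ε-closure({0}) = {0}
'c' @ 1: {1,2}
'a' @ 2: {3,4,5,6}  ✓accept
'e' @ 3: {5,6,7}  ✓accept
'e' @ 4: {5,6,7}  ✓accept
'e' @ 5: {5,6,7}  ✓accept
after full input: {5,6,7}  (accept=5 in)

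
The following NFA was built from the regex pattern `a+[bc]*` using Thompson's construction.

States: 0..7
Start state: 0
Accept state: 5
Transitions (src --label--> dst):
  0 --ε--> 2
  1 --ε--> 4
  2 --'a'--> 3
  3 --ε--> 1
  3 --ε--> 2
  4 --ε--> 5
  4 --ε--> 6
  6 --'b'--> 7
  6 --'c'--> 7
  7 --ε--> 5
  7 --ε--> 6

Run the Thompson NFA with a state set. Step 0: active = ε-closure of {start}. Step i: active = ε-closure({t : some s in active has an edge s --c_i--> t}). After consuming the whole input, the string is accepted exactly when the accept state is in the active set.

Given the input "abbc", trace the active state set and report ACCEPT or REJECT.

Answer: ACCEPT

Derivation:
start: ε-closure({0}) = {0,2}
'a' @ 1: {1,2,3,4,5,6}  [accepting]
'b' @ 2: {5,6,7}  [accepting]
'b' @ 3: {5,6,7}  [accepting]
'c' @ 4: {5,6,7}  [accepting]
final: {5,6,7}; accept 5 in set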